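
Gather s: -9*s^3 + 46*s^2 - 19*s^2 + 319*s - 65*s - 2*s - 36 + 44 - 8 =-9*s^3 + 27*s^2 + 252*s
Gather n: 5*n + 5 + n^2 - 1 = n^2 + 5*n + 4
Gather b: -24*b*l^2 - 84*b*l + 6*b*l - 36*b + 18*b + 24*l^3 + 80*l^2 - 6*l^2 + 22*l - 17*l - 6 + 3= b*(-24*l^2 - 78*l - 18) + 24*l^3 + 74*l^2 + 5*l - 3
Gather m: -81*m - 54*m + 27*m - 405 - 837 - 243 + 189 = -108*m - 1296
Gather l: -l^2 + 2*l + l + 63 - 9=-l^2 + 3*l + 54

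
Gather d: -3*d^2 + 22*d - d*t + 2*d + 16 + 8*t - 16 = -3*d^2 + d*(24 - t) + 8*t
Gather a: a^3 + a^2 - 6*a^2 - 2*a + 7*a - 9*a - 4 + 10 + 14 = a^3 - 5*a^2 - 4*a + 20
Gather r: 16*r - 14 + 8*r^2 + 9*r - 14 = 8*r^2 + 25*r - 28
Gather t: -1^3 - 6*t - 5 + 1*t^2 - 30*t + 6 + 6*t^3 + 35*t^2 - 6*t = 6*t^3 + 36*t^2 - 42*t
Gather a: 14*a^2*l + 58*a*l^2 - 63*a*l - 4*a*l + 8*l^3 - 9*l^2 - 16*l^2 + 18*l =14*a^2*l + a*(58*l^2 - 67*l) + 8*l^3 - 25*l^2 + 18*l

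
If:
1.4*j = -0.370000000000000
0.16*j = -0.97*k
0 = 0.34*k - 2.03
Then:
No Solution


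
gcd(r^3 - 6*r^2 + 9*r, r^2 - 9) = r - 3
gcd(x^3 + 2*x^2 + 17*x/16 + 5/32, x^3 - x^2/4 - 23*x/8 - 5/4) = x^2 + 7*x/4 + 5/8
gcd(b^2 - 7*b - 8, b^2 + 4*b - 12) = 1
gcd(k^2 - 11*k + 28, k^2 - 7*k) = k - 7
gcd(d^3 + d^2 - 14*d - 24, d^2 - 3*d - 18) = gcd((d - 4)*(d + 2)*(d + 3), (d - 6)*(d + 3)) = d + 3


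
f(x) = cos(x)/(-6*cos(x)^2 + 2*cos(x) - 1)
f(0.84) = -0.29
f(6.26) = -0.20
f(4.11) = 0.14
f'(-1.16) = -0.03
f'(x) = (-12*sin(x)*cos(x) + 2*sin(x))*cos(x)/(-6*cos(x)^2 + 2*cos(x) - 1)^2 - sin(x)/(-6*cos(x)^2 + 2*cos(x) - 1) = (1 - 6*cos(x)^2)*sin(x)/(6*sin(x)^2 + 2*cos(x) - 7)^2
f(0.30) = -0.21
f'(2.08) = -0.03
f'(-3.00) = 0.01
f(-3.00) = 0.11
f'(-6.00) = -0.06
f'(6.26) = 0.00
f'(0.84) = -0.23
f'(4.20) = 0.03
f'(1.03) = -0.21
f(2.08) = 0.14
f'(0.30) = -0.06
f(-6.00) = -0.21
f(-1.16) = -0.34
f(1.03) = -0.33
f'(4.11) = 0.05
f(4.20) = 0.14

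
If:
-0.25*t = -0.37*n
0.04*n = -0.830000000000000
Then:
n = -20.75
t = -30.71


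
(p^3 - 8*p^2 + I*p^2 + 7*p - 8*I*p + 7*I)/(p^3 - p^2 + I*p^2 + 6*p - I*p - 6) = (p^2 + p*(-7 + I) - 7*I)/(p^2 + I*p + 6)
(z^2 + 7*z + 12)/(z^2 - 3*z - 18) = (z + 4)/(z - 6)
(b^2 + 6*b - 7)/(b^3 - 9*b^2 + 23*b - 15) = (b + 7)/(b^2 - 8*b + 15)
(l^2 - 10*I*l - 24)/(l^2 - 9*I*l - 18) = (l - 4*I)/(l - 3*I)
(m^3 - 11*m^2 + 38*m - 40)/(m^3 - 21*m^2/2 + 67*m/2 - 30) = 2*(m - 2)/(2*m - 3)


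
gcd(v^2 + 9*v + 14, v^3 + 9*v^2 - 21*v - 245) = v + 7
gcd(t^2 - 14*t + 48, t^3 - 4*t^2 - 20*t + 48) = t - 6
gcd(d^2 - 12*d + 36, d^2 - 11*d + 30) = d - 6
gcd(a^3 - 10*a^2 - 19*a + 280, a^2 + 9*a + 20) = a + 5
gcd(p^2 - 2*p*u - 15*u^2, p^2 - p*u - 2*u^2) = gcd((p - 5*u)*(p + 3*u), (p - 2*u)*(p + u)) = 1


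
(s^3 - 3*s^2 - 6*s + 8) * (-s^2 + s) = -s^5 + 4*s^4 + 3*s^3 - 14*s^2 + 8*s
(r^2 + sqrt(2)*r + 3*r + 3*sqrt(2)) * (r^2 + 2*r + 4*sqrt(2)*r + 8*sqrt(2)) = r^4 + 5*r^3 + 5*sqrt(2)*r^3 + 14*r^2 + 25*sqrt(2)*r^2 + 40*r + 30*sqrt(2)*r + 48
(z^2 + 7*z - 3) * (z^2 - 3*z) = z^4 + 4*z^3 - 24*z^2 + 9*z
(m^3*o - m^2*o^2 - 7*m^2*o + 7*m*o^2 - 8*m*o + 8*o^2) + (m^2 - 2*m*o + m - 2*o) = m^3*o - m^2*o^2 - 7*m^2*o + m^2 + 7*m*o^2 - 10*m*o + m + 8*o^2 - 2*o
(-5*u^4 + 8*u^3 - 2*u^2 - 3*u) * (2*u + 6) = -10*u^5 - 14*u^4 + 44*u^3 - 18*u^2 - 18*u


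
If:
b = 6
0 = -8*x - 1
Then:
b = 6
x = -1/8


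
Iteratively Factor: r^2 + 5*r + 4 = (r + 4)*(r + 1)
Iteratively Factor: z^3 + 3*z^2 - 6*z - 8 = (z + 1)*(z^2 + 2*z - 8) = (z - 2)*(z + 1)*(z + 4)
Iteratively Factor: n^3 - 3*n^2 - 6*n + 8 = (n - 1)*(n^2 - 2*n - 8) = (n - 1)*(n + 2)*(n - 4)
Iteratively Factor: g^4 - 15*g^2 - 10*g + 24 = (g + 3)*(g^3 - 3*g^2 - 6*g + 8) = (g - 4)*(g + 3)*(g^2 + g - 2) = (g - 4)*(g - 1)*(g + 3)*(g + 2)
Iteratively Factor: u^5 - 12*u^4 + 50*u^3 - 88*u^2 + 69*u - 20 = (u - 4)*(u^4 - 8*u^3 + 18*u^2 - 16*u + 5) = (u - 4)*(u - 1)*(u^3 - 7*u^2 + 11*u - 5) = (u - 5)*(u - 4)*(u - 1)*(u^2 - 2*u + 1) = (u - 5)*(u - 4)*(u - 1)^2*(u - 1)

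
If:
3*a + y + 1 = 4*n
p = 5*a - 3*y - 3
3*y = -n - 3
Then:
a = -13*y/3 - 13/3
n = -3*y - 3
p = -74*y/3 - 74/3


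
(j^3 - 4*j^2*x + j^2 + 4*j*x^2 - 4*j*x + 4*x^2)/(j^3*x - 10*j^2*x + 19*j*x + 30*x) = (j^2 - 4*j*x + 4*x^2)/(x*(j^2 - 11*j + 30))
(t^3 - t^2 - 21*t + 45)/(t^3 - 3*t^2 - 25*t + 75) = (t - 3)/(t - 5)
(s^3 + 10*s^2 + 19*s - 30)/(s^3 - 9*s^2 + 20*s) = (s^3 + 10*s^2 + 19*s - 30)/(s*(s^2 - 9*s + 20))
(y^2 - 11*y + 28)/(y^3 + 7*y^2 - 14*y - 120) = (y - 7)/(y^2 + 11*y + 30)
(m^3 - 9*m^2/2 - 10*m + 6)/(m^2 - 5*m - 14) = (m^2 - 13*m/2 + 3)/(m - 7)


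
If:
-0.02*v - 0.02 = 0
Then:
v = -1.00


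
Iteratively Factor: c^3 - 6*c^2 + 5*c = (c - 1)*(c^2 - 5*c) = (c - 5)*(c - 1)*(c)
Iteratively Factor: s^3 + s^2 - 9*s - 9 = (s + 1)*(s^2 - 9) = (s - 3)*(s + 1)*(s + 3)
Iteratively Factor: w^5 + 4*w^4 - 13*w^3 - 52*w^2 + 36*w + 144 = (w - 3)*(w^4 + 7*w^3 + 8*w^2 - 28*w - 48) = (w - 3)*(w + 3)*(w^3 + 4*w^2 - 4*w - 16) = (w - 3)*(w + 2)*(w + 3)*(w^2 + 2*w - 8) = (w - 3)*(w - 2)*(w + 2)*(w + 3)*(w + 4)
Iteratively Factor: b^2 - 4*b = (b - 4)*(b)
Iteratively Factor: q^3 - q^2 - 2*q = (q + 1)*(q^2 - 2*q) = q*(q + 1)*(q - 2)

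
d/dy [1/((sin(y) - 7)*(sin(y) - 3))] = 2*(5 - sin(y))*cos(y)/((sin(y) - 7)^2*(sin(y) - 3)^2)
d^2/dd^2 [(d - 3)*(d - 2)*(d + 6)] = 6*d + 2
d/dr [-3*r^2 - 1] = -6*r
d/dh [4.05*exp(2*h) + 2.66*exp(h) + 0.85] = (8.1*exp(h) + 2.66)*exp(h)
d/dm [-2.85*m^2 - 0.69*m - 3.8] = -5.7*m - 0.69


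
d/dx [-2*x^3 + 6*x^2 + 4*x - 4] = -6*x^2 + 12*x + 4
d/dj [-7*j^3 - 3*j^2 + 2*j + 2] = -21*j^2 - 6*j + 2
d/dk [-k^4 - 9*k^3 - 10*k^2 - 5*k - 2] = -4*k^3 - 27*k^2 - 20*k - 5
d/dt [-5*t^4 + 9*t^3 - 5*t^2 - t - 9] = -20*t^3 + 27*t^2 - 10*t - 1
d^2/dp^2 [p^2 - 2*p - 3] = 2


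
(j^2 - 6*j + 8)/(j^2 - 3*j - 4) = (j - 2)/(j + 1)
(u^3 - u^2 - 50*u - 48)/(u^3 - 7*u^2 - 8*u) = (u + 6)/u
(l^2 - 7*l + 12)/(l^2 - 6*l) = (l^2 - 7*l + 12)/(l*(l - 6))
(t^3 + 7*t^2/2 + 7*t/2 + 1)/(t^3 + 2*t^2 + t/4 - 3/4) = 2*(2*t^2 + 5*t + 2)/(4*t^2 + 4*t - 3)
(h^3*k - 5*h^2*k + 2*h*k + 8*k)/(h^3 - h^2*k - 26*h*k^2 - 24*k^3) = k*(-h^3 + 5*h^2 - 2*h - 8)/(-h^3 + h^2*k + 26*h*k^2 + 24*k^3)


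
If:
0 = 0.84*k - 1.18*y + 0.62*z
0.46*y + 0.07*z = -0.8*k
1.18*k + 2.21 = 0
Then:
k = -1.87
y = 2.23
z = 6.77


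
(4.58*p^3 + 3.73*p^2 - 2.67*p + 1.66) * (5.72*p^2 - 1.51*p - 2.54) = 26.1976*p^5 + 14.4198*p^4 - 32.5379*p^3 + 4.0527*p^2 + 4.2752*p - 4.2164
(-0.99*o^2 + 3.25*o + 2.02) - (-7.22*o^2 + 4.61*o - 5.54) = 6.23*o^2 - 1.36*o + 7.56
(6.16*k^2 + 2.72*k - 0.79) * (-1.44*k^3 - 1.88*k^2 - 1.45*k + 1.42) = -8.8704*k^5 - 15.4976*k^4 - 12.908*k^3 + 6.2884*k^2 + 5.0079*k - 1.1218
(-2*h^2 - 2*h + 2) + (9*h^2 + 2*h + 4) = 7*h^2 + 6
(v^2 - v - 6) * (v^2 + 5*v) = v^4 + 4*v^3 - 11*v^2 - 30*v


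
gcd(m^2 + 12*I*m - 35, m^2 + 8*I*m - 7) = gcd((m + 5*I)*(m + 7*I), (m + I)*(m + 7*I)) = m + 7*I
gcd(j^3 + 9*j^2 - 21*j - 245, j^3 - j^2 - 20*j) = j - 5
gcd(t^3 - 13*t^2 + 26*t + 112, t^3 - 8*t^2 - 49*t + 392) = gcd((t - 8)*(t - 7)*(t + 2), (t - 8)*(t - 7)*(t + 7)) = t^2 - 15*t + 56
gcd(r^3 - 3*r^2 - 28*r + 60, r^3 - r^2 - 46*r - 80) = r + 5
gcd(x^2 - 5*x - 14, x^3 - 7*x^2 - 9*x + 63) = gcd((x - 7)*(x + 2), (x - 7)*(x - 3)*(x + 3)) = x - 7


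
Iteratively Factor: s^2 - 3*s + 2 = (s - 1)*(s - 2)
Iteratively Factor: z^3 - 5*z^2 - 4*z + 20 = (z - 2)*(z^2 - 3*z - 10) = (z - 5)*(z - 2)*(z + 2)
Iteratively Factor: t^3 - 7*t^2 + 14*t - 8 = (t - 1)*(t^2 - 6*t + 8) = (t - 2)*(t - 1)*(t - 4)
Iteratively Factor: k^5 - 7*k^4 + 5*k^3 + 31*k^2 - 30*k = (k - 3)*(k^4 - 4*k^3 - 7*k^2 + 10*k) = (k - 5)*(k - 3)*(k^3 + k^2 - 2*k) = (k - 5)*(k - 3)*(k - 1)*(k^2 + 2*k) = k*(k - 5)*(k - 3)*(k - 1)*(k + 2)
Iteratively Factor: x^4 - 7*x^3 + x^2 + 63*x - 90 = (x - 2)*(x^3 - 5*x^2 - 9*x + 45) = (x - 2)*(x + 3)*(x^2 - 8*x + 15) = (x - 5)*(x - 2)*(x + 3)*(x - 3)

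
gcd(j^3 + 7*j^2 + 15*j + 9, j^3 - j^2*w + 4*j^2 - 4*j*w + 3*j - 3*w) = j^2 + 4*j + 3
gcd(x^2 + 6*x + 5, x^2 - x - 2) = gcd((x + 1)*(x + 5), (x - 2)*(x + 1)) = x + 1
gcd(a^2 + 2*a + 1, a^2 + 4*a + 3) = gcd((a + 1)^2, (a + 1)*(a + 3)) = a + 1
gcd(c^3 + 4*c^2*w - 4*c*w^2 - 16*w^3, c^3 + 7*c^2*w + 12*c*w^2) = c + 4*w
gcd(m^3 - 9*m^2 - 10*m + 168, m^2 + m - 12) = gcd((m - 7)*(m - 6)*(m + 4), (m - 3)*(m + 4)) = m + 4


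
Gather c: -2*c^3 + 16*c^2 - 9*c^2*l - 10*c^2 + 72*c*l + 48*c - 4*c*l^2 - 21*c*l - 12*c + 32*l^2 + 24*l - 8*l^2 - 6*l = -2*c^3 + c^2*(6 - 9*l) + c*(-4*l^2 + 51*l + 36) + 24*l^2 + 18*l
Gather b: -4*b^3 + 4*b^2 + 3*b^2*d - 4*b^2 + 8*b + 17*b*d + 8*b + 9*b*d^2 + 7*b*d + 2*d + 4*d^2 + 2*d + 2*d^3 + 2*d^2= -4*b^3 + 3*b^2*d + b*(9*d^2 + 24*d + 16) + 2*d^3 + 6*d^2 + 4*d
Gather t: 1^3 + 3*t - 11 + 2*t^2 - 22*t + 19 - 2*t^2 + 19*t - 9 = 0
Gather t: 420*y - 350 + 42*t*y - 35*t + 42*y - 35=t*(42*y - 35) + 462*y - 385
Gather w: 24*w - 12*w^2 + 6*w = -12*w^2 + 30*w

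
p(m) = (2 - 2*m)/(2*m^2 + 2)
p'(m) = -4*m*(2 - 2*m)/(2*m^2 + 2)^2 - 2/(2*m^2 + 2)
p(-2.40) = 0.50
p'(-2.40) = 0.21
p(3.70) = -0.18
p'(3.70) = 0.02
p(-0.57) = 1.18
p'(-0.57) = 0.26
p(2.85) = -0.20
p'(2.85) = 0.02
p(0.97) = 0.02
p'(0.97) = -0.53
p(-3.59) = 0.33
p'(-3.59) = 0.10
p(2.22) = -0.21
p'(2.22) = -0.01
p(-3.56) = 0.33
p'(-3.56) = 0.10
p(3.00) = -0.20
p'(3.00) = 0.02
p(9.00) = -0.10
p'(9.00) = 0.01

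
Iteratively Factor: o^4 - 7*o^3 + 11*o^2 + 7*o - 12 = (o + 1)*(o^3 - 8*o^2 + 19*o - 12) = (o - 4)*(o + 1)*(o^2 - 4*o + 3) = (o - 4)*(o - 1)*(o + 1)*(o - 3)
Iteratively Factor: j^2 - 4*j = (j)*(j - 4)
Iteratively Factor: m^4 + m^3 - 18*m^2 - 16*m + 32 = (m + 2)*(m^3 - m^2 - 16*m + 16) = (m + 2)*(m + 4)*(m^2 - 5*m + 4) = (m - 4)*(m + 2)*(m + 4)*(m - 1)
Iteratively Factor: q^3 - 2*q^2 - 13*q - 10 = (q + 2)*(q^2 - 4*q - 5) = (q - 5)*(q + 2)*(q + 1)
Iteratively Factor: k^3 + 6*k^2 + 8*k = (k)*(k^2 + 6*k + 8) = k*(k + 2)*(k + 4)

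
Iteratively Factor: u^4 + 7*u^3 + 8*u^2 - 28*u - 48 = (u + 3)*(u^3 + 4*u^2 - 4*u - 16) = (u + 3)*(u + 4)*(u^2 - 4) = (u + 2)*(u + 3)*(u + 4)*(u - 2)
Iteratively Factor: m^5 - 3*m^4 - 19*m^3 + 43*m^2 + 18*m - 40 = (m - 5)*(m^4 + 2*m^3 - 9*m^2 - 2*m + 8) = (m - 5)*(m - 1)*(m^3 + 3*m^2 - 6*m - 8) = (m - 5)*(m - 1)*(m + 1)*(m^2 + 2*m - 8) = (m - 5)*(m - 1)*(m + 1)*(m + 4)*(m - 2)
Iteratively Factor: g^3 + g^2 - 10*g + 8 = (g - 2)*(g^2 + 3*g - 4) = (g - 2)*(g + 4)*(g - 1)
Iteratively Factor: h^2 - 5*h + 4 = (h - 4)*(h - 1)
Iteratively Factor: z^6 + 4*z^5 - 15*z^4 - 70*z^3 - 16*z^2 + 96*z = (z - 1)*(z^5 + 5*z^4 - 10*z^3 - 80*z^2 - 96*z) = (z - 1)*(z + 4)*(z^4 + z^3 - 14*z^2 - 24*z) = (z - 4)*(z - 1)*(z + 4)*(z^3 + 5*z^2 + 6*z) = z*(z - 4)*(z - 1)*(z + 4)*(z^2 + 5*z + 6) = z*(z - 4)*(z - 1)*(z + 2)*(z + 4)*(z + 3)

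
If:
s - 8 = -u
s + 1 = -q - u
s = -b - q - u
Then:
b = 1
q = -9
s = 8 - u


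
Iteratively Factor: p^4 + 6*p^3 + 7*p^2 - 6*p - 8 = (p - 1)*(p^3 + 7*p^2 + 14*p + 8) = (p - 1)*(p + 4)*(p^2 + 3*p + 2) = (p - 1)*(p + 2)*(p + 4)*(p + 1)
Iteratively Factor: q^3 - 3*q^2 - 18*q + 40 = (q - 2)*(q^2 - q - 20) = (q - 5)*(q - 2)*(q + 4)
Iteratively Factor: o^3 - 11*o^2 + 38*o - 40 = (o - 5)*(o^2 - 6*o + 8) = (o - 5)*(o - 4)*(o - 2)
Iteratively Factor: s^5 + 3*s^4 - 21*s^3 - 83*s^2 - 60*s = (s + 1)*(s^4 + 2*s^3 - 23*s^2 - 60*s) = (s + 1)*(s + 4)*(s^3 - 2*s^2 - 15*s) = (s - 5)*(s + 1)*(s + 4)*(s^2 + 3*s) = s*(s - 5)*(s + 1)*(s + 4)*(s + 3)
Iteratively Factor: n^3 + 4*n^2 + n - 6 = (n + 3)*(n^2 + n - 2) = (n + 2)*(n + 3)*(n - 1)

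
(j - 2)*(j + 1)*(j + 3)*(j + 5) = j^4 + 7*j^3 + 5*j^2 - 31*j - 30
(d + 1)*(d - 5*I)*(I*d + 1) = I*d^3 + 6*d^2 + I*d^2 + 6*d - 5*I*d - 5*I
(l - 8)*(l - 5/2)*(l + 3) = l^3 - 15*l^2/2 - 23*l/2 + 60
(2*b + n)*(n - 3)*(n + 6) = 2*b*n^2 + 6*b*n - 36*b + n^3 + 3*n^2 - 18*n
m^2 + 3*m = m*(m + 3)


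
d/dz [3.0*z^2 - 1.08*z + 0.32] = 6.0*z - 1.08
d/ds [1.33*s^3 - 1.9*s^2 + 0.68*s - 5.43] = 3.99*s^2 - 3.8*s + 0.68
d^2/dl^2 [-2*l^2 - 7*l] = -4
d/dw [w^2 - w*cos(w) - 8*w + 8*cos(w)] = w*sin(w) + 2*w - 8*sin(w) - cos(w) - 8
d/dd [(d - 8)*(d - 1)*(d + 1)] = 3*d^2 - 16*d - 1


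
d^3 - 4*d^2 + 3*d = d*(d - 3)*(d - 1)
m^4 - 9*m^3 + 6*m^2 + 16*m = m*(m - 8)*(m - 2)*(m + 1)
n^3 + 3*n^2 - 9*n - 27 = (n - 3)*(n + 3)^2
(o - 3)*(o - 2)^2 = o^3 - 7*o^2 + 16*o - 12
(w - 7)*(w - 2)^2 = w^3 - 11*w^2 + 32*w - 28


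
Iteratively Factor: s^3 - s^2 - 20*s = (s)*(s^2 - s - 20) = s*(s - 5)*(s + 4)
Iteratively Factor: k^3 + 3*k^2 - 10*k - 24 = (k - 3)*(k^2 + 6*k + 8) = (k - 3)*(k + 2)*(k + 4)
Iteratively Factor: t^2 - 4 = (t + 2)*(t - 2)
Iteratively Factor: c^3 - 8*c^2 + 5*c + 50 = (c - 5)*(c^2 - 3*c - 10) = (c - 5)^2*(c + 2)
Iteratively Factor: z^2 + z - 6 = (z - 2)*(z + 3)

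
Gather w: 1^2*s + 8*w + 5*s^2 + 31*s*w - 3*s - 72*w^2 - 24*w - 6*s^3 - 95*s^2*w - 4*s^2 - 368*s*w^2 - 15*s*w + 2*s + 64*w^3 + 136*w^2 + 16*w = -6*s^3 + s^2 + 64*w^3 + w^2*(64 - 368*s) + w*(-95*s^2 + 16*s)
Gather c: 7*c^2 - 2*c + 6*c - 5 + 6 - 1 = 7*c^2 + 4*c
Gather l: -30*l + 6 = 6 - 30*l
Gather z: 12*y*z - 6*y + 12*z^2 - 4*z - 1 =-6*y + 12*z^2 + z*(12*y - 4) - 1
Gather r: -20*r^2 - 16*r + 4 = -20*r^2 - 16*r + 4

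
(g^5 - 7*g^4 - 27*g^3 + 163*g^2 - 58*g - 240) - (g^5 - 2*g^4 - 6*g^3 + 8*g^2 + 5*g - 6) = -5*g^4 - 21*g^3 + 155*g^2 - 63*g - 234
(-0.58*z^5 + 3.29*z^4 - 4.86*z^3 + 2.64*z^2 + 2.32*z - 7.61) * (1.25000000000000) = -0.725*z^5 + 4.1125*z^4 - 6.075*z^3 + 3.3*z^2 + 2.9*z - 9.5125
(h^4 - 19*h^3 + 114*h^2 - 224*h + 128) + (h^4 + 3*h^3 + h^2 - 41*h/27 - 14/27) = 2*h^4 - 16*h^3 + 115*h^2 - 6089*h/27 + 3442/27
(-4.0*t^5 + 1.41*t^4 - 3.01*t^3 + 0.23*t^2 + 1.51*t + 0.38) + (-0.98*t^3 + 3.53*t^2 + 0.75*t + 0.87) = -4.0*t^5 + 1.41*t^4 - 3.99*t^3 + 3.76*t^2 + 2.26*t + 1.25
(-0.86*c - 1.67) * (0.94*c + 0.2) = -0.8084*c^2 - 1.7418*c - 0.334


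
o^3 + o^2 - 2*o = o*(o - 1)*(o + 2)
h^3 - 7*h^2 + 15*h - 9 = (h - 3)^2*(h - 1)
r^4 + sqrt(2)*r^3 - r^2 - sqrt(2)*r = r*(r - 1)*(r + 1)*(r + sqrt(2))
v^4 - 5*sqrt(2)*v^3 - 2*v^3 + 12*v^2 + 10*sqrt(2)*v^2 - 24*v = v*(v - 2)*(v - 3*sqrt(2))*(v - 2*sqrt(2))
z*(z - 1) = z^2 - z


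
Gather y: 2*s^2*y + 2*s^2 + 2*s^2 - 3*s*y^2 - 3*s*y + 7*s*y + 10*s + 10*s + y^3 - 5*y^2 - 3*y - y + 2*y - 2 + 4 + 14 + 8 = 4*s^2 + 20*s + y^3 + y^2*(-3*s - 5) + y*(2*s^2 + 4*s - 2) + 24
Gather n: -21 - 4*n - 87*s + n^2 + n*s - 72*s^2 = n^2 + n*(s - 4) - 72*s^2 - 87*s - 21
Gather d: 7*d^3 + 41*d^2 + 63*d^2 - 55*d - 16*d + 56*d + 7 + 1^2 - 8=7*d^3 + 104*d^2 - 15*d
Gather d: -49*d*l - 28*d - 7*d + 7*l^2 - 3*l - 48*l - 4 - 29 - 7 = d*(-49*l - 35) + 7*l^2 - 51*l - 40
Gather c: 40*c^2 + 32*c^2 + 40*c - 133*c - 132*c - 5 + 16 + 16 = 72*c^2 - 225*c + 27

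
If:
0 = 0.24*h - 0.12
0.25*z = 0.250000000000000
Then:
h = 0.50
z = 1.00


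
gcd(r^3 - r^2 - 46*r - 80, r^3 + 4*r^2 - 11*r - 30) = r^2 + 7*r + 10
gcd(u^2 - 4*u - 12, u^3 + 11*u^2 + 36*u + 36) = u + 2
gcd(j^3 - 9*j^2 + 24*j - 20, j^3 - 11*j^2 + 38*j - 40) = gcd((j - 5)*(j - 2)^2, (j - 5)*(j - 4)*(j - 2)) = j^2 - 7*j + 10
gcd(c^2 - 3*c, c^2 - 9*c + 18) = c - 3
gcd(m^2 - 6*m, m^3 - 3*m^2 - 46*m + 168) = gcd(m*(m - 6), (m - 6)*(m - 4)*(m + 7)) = m - 6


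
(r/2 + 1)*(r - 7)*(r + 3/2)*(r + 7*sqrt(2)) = r^4/2 - 7*r^3/4 + 7*sqrt(2)*r^3/2 - 49*sqrt(2)*r^2/4 - 43*r^2/4 - 301*sqrt(2)*r/4 - 21*r/2 - 147*sqrt(2)/2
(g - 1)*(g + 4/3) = g^2 + g/3 - 4/3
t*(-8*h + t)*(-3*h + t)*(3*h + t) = 72*h^3*t - 9*h^2*t^2 - 8*h*t^3 + t^4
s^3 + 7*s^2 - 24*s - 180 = (s - 5)*(s + 6)^2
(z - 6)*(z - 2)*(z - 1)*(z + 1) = z^4 - 8*z^3 + 11*z^2 + 8*z - 12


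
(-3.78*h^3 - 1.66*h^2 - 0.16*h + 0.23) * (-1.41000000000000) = 5.3298*h^3 + 2.3406*h^2 + 0.2256*h - 0.3243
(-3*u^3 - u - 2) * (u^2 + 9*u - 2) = -3*u^5 - 27*u^4 + 5*u^3 - 11*u^2 - 16*u + 4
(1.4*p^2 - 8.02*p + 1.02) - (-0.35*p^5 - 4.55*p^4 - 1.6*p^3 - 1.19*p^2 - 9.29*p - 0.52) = 0.35*p^5 + 4.55*p^4 + 1.6*p^3 + 2.59*p^2 + 1.27*p + 1.54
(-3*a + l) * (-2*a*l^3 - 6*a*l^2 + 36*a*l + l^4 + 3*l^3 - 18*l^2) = 6*a^2*l^3 + 18*a^2*l^2 - 108*a^2*l - 5*a*l^4 - 15*a*l^3 + 90*a*l^2 + l^5 + 3*l^4 - 18*l^3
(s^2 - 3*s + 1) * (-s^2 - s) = -s^4 + 2*s^3 + 2*s^2 - s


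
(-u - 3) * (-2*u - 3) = 2*u^2 + 9*u + 9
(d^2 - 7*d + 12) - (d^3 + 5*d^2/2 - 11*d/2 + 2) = -d^3 - 3*d^2/2 - 3*d/2 + 10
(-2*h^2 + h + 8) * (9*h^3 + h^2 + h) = -18*h^5 + 7*h^4 + 71*h^3 + 9*h^2 + 8*h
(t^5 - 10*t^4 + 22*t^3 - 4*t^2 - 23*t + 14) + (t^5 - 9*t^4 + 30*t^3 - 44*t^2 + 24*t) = 2*t^5 - 19*t^4 + 52*t^3 - 48*t^2 + t + 14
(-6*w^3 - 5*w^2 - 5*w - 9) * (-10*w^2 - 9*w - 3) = 60*w^5 + 104*w^4 + 113*w^3 + 150*w^2 + 96*w + 27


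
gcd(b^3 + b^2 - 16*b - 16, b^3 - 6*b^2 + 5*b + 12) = b^2 - 3*b - 4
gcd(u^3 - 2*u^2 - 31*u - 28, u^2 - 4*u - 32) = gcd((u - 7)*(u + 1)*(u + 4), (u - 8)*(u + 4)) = u + 4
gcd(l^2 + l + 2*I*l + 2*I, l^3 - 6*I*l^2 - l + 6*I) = l + 1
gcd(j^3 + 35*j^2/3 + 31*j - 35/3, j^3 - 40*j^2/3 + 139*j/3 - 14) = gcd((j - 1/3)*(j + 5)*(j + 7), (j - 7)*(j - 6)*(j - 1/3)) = j - 1/3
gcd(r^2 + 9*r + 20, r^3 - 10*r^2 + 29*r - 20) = 1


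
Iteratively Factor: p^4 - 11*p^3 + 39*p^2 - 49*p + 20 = (p - 1)*(p^3 - 10*p^2 + 29*p - 20) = (p - 4)*(p - 1)*(p^2 - 6*p + 5) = (p - 4)*(p - 1)^2*(p - 5)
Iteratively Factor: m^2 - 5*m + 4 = (m - 4)*(m - 1)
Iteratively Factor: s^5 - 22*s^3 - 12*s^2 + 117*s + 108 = (s - 4)*(s^4 + 4*s^3 - 6*s^2 - 36*s - 27) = (s - 4)*(s + 1)*(s^3 + 3*s^2 - 9*s - 27) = (s - 4)*(s + 1)*(s + 3)*(s^2 - 9) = (s - 4)*(s + 1)*(s + 3)^2*(s - 3)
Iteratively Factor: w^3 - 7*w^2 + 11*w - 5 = (w - 1)*(w^2 - 6*w + 5) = (w - 5)*(w - 1)*(w - 1)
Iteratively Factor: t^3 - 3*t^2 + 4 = (t - 2)*(t^2 - t - 2) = (t - 2)^2*(t + 1)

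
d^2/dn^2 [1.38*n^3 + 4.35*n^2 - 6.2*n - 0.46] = 8.28*n + 8.7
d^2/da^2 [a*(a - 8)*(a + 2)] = 6*a - 12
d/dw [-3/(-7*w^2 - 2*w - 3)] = 6*(-7*w - 1)/(7*w^2 + 2*w + 3)^2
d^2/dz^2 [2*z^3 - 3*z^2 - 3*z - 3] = 12*z - 6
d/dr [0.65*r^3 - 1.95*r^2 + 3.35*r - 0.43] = 1.95*r^2 - 3.9*r + 3.35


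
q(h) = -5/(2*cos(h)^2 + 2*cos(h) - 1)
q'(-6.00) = -1.07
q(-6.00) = -1.81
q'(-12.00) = -3.23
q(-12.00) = -2.37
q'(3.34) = -1.76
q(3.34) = 4.81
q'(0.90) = -17.02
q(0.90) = -4.92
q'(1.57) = -10.05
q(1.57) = 5.01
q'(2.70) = 2.51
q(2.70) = 4.26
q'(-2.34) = -1.39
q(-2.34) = 3.51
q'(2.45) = 1.88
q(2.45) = 3.69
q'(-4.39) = -1.69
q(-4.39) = 3.49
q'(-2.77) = -2.47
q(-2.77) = 4.44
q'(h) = -5*(4*sin(h)*cos(h) + 2*sin(h))/(2*cos(h)^2 + 2*cos(h) - 1)^2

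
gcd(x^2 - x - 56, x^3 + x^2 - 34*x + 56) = x + 7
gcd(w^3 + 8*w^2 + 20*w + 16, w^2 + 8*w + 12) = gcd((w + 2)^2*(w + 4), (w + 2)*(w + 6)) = w + 2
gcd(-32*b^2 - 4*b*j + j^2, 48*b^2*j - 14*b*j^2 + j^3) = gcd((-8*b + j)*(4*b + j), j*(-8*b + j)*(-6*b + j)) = 8*b - j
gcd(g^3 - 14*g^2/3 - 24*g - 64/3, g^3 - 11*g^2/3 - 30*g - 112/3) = g^2 - 6*g - 16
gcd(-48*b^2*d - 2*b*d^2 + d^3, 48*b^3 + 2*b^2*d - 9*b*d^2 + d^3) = 8*b - d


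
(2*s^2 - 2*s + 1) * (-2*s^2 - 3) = -4*s^4 + 4*s^3 - 8*s^2 + 6*s - 3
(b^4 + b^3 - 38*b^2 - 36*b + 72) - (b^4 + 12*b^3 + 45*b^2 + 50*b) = -11*b^3 - 83*b^2 - 86*b + 72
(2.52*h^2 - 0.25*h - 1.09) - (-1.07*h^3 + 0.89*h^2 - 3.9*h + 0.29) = 1.07*h^3 + 1.63*h^2 + 3.65*h - 1.38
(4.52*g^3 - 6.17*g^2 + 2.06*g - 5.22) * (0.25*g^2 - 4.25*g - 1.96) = 1.13*g^5 - 20.7525*g^4 + 17.8783*g^3 + 2.0332*g^2 + 18.1474*g + 10.2312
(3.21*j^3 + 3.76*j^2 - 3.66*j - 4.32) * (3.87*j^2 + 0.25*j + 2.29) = 12.4227*j^5 + 15.3537*j^4 - 5.8733*j^3 - 9.023*j^2 - 9.4614*j - 9.8928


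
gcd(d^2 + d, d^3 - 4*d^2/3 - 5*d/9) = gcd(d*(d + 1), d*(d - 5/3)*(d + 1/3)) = d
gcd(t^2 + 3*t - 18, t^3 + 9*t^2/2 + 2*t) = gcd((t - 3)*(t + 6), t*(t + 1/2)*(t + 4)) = 1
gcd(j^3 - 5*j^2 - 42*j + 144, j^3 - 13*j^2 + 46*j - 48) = j^2 - 11*j + 24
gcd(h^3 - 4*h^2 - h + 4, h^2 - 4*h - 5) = h + 1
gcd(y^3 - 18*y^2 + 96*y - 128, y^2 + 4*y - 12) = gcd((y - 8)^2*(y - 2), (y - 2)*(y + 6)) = y - 2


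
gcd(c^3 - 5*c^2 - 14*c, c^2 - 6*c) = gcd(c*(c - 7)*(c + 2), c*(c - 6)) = c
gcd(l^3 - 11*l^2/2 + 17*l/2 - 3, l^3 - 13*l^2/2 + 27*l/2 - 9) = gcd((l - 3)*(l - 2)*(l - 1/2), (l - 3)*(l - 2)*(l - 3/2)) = l^2 - 5*l + 6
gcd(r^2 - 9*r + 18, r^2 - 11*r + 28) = 1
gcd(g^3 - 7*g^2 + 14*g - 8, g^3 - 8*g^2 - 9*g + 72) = 1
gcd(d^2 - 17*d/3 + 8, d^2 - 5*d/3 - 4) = d - 3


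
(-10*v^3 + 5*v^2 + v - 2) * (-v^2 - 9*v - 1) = 10*v^5 + 85*v^4 - 36*v^3 - 12*v^2 + 17*v + 2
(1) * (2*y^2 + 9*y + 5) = 2*y^2 + 9*y + 5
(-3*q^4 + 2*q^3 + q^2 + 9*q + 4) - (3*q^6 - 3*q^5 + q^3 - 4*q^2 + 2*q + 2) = -3*q^6 + 3*q^5 - 3*q^4 + q^3 + 5*q^2 + 7*q + 2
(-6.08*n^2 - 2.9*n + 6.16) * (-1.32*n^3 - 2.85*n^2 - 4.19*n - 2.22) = 8.0256*n^5 + 21.156*n^4 + 25.609*n^3 + 8.0926*n^2 - 19.3724*n - 13.6752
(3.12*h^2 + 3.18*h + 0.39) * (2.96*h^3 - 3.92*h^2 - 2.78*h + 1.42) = 9.2352*h^5 - 2.8176*h^4 - 19.9848*h^3 - 5.9388*h^2 + 3.4314*h + 0.5538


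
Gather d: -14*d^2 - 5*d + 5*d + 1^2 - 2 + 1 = -14*d^2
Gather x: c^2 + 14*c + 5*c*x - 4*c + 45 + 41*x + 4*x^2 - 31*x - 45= c^2 + 10*c + 4*x^2 + x*(5*c + 10)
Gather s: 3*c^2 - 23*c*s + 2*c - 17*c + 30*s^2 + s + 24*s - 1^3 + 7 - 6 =3*c^2 - 15*c + 30*s^2 + s*(25 - 23*c)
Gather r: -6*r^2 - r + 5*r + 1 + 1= -6*r^2 + 4*r + 2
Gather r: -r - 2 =-r - 2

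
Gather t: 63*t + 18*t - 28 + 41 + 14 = 81*t + 27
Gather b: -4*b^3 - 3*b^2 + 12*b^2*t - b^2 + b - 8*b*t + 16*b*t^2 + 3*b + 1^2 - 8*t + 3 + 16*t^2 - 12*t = -4*b^3 + b^2*(12*t - 4) + b*(16*t^2 - 8*t + 4) + 16*t^2 - 20*t + 4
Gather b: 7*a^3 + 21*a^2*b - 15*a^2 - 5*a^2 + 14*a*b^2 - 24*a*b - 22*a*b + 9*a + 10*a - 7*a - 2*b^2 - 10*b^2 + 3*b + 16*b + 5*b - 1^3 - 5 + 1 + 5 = 7*a^3 - 20*a^2 + 12*a + b^2*(14*a - 12) + b*(21*a^2 - 46*a + 24)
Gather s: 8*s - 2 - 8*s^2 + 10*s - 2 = -8*s^2 + 18*s - 4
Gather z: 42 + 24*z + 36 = 24*z + 78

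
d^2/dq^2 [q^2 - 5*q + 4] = 2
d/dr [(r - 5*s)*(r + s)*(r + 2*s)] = 3*r^2 - 4*r*s - 13*s^2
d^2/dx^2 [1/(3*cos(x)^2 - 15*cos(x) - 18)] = (4*sin(x)^4 - 51*sin(x)^2 - 45*cos(x)/4 - 15*cos(3*x)/4 - 15)/(3*(sin(x)^2 + 5*cos(x) + 5)^3)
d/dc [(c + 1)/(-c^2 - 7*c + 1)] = (-c^2 - 7*c + (c + 1)*(2*c + 7) + 1)/(c^2 + 7*c - 1)^2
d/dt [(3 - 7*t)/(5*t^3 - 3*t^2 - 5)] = (-35*t^3 + 21*t^2 + 3*t*(5*t - 2)*(7*t - 3) + 35)/(-5*t^3 + 3*t^2 + 5)^2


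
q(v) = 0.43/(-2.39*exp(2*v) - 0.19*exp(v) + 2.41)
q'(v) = 0.43*(4.78*exp(2*v) + 0.19*exp(v))/(-2.39*exp(2*v) - 0.19*exp(v) + 2.41)^2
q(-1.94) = 0.18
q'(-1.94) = 0.01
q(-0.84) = 0.23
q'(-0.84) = 0.12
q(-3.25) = 0.18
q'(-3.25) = 0.00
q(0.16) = -0.39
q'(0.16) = 2.40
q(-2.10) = 0.18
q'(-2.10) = 0.01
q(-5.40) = 0.18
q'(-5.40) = 0.00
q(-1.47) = 0.19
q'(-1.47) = 0.03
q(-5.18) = 0.18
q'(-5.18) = 0.00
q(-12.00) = 0.18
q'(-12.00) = 0.00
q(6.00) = 0.00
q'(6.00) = 0.00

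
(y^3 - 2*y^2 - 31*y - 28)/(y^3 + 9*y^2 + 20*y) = (y^2 - 6*y - 7)/(y*(y + 5))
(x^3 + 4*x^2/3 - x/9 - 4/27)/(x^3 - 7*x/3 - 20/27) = (3*x - 1)/(3*x - 5)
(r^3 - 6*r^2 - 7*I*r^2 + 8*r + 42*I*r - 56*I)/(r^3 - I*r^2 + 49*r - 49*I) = (r^2 - 6*r + 8)/(r^2 + 6*I*r + 7)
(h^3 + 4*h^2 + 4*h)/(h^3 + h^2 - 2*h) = (h + 2)/(h - 1)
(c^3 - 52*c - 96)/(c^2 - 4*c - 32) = (c^2 + 8*c + 12)/(c + 4)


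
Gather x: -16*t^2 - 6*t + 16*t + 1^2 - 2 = -16*t^2 + 10*t - 1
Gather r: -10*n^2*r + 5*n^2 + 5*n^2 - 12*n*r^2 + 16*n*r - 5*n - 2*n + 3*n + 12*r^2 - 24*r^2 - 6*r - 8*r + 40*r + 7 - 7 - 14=10*n^2 - 4*n + r^2*(-12*n - 12) + r*(-10*n^2 + 16*n + 26) - 14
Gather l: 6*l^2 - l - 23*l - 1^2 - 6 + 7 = 6*l^2 - 24*l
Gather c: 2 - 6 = -4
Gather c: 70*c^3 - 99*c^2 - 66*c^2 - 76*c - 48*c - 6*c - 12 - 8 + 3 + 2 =70*c^3 - 165*c^2 - 130*c - 15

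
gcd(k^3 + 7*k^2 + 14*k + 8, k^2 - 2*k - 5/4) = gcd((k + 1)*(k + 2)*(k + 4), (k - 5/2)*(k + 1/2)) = 1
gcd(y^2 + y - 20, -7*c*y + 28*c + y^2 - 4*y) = y - 4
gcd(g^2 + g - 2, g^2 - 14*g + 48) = 1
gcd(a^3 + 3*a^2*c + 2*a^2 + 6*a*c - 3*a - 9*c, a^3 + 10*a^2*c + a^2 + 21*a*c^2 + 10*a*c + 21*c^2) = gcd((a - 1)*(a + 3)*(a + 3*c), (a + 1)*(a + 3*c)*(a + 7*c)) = a + 3*c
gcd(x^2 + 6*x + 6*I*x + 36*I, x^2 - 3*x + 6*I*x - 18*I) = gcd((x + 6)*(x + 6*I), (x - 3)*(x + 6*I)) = x + 6*I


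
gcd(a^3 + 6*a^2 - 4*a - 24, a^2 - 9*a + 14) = a - 2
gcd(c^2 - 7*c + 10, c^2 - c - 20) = c - 5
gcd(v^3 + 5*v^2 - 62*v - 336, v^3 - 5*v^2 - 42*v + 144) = v^2 - 2*v - 48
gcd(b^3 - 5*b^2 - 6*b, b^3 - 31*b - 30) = b^2 - 5*b - 6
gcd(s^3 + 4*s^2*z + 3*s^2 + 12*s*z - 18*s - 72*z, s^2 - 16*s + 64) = 1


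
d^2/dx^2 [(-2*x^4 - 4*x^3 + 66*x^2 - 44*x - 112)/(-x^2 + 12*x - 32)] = 4*(x^3 - 24*x^2 + 192*x + 298)/(x^3 - 24*x^2 + 192*x - 512)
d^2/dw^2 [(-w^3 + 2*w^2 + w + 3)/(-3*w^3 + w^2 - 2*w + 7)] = 2*(-15*w^6 - 45*w^5 + 9*w^4 - 224*w^3 - 189*w^2 - 3*w - 103)/(27*w^9 - 27*w^8 + 63*w^7 - 226*w^6 + 168*w^5 - 285*w^4 + 533*w^3 - 231*w^2 + 294*w - 343)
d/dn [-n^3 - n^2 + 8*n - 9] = -3*n^2 - 2*n + 8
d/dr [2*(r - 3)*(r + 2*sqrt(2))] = 4*r - 6 + 4*sqrt(2)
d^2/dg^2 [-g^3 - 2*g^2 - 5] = -6*g - 4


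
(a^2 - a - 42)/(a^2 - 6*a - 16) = (-a^2 + a + 42)/(-a^2 + 6*a + 16)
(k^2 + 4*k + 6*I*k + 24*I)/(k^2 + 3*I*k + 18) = (k + 4)/(k - 3*I)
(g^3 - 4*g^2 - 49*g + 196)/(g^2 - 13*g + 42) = (g^2 + 3*g - 28)/(g - 6)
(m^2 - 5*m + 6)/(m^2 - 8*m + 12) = (m - 3)/(m - 6)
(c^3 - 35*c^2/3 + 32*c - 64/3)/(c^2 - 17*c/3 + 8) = (c^2 - 9*c + 8)/(c - 3)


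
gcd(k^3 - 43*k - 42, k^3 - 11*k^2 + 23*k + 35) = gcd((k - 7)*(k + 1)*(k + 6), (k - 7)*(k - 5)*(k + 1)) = k^2 - 6*k - 7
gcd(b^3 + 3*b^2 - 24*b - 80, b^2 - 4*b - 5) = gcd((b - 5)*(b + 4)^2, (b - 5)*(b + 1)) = b - 5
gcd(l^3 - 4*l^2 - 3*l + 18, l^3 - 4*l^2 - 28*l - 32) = l + 2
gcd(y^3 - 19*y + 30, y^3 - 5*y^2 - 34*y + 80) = y^2 + 3*y - 10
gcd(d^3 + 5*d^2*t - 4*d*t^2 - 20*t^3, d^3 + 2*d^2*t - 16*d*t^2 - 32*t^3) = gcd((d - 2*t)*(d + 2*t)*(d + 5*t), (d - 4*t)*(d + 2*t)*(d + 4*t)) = d + 2*t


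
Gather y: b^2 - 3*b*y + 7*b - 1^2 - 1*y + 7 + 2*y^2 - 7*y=b^2 + 7*b + 2*y^2 + y*(-3*b - 8) + 6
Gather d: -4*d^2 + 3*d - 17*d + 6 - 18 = -4*d^2 - 14*d - 12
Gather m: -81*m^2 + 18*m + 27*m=-81*m^2 + 45*m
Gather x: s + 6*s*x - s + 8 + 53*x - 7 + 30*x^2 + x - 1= 30*x^2 + x*(6*s + 54)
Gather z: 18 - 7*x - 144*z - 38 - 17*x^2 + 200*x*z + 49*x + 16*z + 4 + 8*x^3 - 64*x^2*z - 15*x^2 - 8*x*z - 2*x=8*x^3 - 32*x^2 + 40*x + z*(-64*x^2 + 192*x - 128) - 16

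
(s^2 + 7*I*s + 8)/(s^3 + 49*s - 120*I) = (s - I)/(s^2 - 8*I*s - 15)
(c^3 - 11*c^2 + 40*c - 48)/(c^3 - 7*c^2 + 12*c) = (c - 4)/c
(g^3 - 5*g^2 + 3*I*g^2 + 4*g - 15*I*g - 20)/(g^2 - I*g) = g - 5 + 4*I - 20*I/g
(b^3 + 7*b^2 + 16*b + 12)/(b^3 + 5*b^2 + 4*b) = (b^3 + 7*b^2 + 16*b + 12)/(b*(b^2 + 5*b + 4))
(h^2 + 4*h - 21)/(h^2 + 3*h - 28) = (h - 3)/(h - 4)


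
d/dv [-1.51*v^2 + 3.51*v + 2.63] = 3.51 - 3.02*v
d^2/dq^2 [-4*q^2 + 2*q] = -8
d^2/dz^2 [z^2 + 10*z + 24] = 2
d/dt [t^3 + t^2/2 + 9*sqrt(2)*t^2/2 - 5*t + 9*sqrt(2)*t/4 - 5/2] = 3*t^2 + t + 9*sqrt(2)*t - 5 + 9*sqrt(2)/4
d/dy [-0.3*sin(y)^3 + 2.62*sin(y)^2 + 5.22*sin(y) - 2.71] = (-0.9*sin(y)^2 + 5.24*sin(y) + 5.22)*cos(y)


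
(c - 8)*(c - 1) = c^2 - 9*c + 8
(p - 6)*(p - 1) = p^2 - 7*p + 6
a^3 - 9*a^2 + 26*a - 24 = (a - 4)*(a - 3)*(a - 2)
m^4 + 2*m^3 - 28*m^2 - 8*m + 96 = (m - 4)*(m - 2)*(m + 2)*(m + 6)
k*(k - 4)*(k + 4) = k^3 - 16*k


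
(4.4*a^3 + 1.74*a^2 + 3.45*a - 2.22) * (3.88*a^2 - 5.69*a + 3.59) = 17.072*a^5 - 18.2848*a^4 + 19.2814*a^3 - 21.9975*a^2 + 25.0173*a - 7.9698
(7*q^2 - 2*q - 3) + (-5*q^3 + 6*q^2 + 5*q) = -5*q^3 + 13*q^2 + 3*q - 3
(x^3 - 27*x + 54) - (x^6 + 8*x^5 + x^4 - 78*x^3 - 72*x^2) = -x^6 - 8*x^5 - x^4 + 79*x^3 + 72*x^2 - 27*x + 54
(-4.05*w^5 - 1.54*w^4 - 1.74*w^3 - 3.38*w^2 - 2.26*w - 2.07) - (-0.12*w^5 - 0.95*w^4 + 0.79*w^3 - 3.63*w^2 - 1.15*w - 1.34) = -3.93*w^5 - 0.59*w^4 - 2.53*w^3 + 0.25*w^2 - 1.11*w - 0.73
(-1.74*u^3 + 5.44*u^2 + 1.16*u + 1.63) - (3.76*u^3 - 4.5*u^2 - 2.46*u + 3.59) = -5.5*u^3 + 9.94*u^2 + 3.62*u - 1.96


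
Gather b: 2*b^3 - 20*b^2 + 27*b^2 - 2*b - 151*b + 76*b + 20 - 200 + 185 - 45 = 2*b^3 + 7*b^2 - 77*b - 40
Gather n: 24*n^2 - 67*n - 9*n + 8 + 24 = 24*n^2 - 76*n + 32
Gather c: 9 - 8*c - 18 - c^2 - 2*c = -c^2 - 10*c - 9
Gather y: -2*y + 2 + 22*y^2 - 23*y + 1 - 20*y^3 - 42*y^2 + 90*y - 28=-20*y^3 - 20*y^2 + 65*y - 25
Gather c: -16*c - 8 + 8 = -16*c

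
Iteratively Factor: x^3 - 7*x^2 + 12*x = (x - 3)*(x^2 - 4*x) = (x - 4)*(x - 3)*(x)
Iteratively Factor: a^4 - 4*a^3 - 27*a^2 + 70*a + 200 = (a - 5)*(a^3 + a^2 - 22*a - 40) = (a - 5)*(a + 4)*(a^2 - 3*a - 10) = (a - 5)*(a + 2)*(a + 4)*(a - 5)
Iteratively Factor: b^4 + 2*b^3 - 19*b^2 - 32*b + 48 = (b - 4)*(b^3 + 6*b^2 + 5*b - 12) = (b - 4)*(b + 4)*(b^2 + 2*b - 3) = (b - 4)*(b - 1)*(b + 4)*(b + 3)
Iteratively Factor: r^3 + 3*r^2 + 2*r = (r + 1)*(r^2 + 2*r) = (r + 1)*(r + 2)*(r)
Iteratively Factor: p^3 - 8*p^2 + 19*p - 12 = (p - 3)*(p^2 - 5*p + 4) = (p - 3)*(p - 1)*(p - 4)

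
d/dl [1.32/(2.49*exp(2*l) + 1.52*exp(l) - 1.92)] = (-6.5736*exp(l) - 2.0064)*exp(l)/(2.49*exp(2*l) + 1.52*exp(l) - 1.92)^2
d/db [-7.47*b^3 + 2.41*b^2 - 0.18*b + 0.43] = -22.41*b^2 + 4.82*b - 0.18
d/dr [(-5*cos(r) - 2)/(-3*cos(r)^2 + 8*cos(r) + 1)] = (15*cos(r)^2 + 12*cos(r) - 11)*sin(r)/(3*sin(r)^2 + 8*cos(r) - 2)^2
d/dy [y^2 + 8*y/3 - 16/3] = 2*y + 8/3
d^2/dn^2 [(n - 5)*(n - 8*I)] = 2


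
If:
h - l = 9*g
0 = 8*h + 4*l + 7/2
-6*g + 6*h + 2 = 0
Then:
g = -1/48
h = -17/48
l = -1/6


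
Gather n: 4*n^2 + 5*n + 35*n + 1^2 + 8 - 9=4*n^2 + 40*n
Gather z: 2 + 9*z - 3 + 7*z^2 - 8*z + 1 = 7*z^2 + z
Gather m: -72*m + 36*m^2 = 36*m^2 - 72*m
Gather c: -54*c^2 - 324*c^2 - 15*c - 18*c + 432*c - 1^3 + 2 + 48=-378*c^2 + 399*c + 49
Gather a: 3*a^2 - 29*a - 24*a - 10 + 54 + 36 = 3*a^2 - 53*a + 80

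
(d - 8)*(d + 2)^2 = d^3 - 4*d^2 - 28*d - 32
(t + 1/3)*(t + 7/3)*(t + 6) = t^3 + 26*t^2/3 + 151*t/9 + 14/3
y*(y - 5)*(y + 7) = y^3 + 2*y^2 - 35*y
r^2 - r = r*(r - 1)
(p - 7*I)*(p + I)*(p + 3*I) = p^3 - 3*I*p^2 + 25*p + 21*I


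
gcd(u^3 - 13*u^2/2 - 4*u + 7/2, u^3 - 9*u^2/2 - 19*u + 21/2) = u^2 - 15*u/2 + 7/2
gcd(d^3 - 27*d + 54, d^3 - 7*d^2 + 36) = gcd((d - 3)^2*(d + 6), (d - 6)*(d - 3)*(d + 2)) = d - 3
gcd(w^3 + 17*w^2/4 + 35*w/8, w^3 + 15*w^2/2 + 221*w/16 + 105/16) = w + 7/4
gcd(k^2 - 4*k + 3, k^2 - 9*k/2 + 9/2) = k - 3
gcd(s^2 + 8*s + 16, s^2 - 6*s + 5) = 1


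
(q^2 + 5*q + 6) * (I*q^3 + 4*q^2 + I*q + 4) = I*q^5 + 4*q^4 + 5*I*q^4 + 20*q^3 + 7*I*q^3 + 28*q^2 + 5*I*q^2 + 20*q + 6*I*q + 24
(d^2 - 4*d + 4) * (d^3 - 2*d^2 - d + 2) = d^5 - 6*d^4 + 11*d^3 - 2*d^2 - 12*d + 8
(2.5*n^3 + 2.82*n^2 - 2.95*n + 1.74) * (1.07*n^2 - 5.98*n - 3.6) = 2.675*n^5 - 11.9326*n^4 - 29.0201*n^3 + 9.3508*n^2 + 0.2148*n - 6.264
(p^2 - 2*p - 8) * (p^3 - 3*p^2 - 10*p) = p^5 - 5*p^4 - 12*p^3 + 44*p^2 + 80*p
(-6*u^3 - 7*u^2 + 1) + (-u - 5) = -6*u^3 - 7*u^2 - u - 4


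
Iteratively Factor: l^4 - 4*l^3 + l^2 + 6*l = (l - 3)*(l^3 - l^2 - 2*l) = l*(l - 3)*(l^2 - l - 2) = l*(l - 3)*(l - 2)*(l + 1)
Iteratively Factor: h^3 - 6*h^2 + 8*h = (h)*(h^2 - 6*h + 8) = h*(h - 2)*(h - 4)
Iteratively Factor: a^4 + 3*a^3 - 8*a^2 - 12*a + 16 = (a - 2)*(a^3 + 5*a^2 + 2*a - 8) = (a - 2)*(a + 2)*(a^2 + 3*a - 4) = (a - 2)*(a - 1)*(a + 2)*(a + 4)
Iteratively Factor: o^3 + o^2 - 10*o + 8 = (o - 2)*(o^2 + 3*o - 4) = (o - 2)*(o + 4)*(o - 1)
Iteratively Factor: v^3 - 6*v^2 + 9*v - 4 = (v - 1)*(v^2 - 5*v + 4) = (v - 4)*(v - 1)*(v - 1)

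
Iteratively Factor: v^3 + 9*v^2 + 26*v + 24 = (v + 3)*(v^2 + 6*v + 8) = (v + 3)*(v + 4)*(v + 2)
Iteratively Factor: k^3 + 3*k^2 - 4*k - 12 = (k + 3)*(k^2 - 4) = (k - 2)*(k + 3)*(k + 2)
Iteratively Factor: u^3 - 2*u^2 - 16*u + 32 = (u - 2)*(u^2 - 16) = (u - 2)*(u + 4)*(u - 4)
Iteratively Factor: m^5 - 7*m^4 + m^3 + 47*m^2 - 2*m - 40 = (m - 1)*(m^4 - 6*m^3 - 5*m^2 + 42*m + 40) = (m - 1)*(m + 1)*(m^3 - 7*m^2 + 2*m + 40) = (m - 4)*(m - 1)*(m + 1)*(m^2 - 3*m - 10) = (m - 5)*(m - 4)*(m - 1)*(m + 1)*(m + 2)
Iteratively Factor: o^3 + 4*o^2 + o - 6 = (o + 2)*(o^2 + 2*o - 3) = (o - 1)*(o + 2)*(o + 3)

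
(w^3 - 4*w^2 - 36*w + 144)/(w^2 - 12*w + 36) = (w^2 + 2*w - 24)/(w - 6)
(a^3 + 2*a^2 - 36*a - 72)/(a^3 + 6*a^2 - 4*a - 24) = (a - 6)/(a - 2)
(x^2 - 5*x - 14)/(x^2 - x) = (x^2 - 5*x - 14)/(x*(x - 1))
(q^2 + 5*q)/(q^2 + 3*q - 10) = q/(q - 2)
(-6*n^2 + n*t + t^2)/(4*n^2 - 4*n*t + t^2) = (3*n + t)/(-2*n + t)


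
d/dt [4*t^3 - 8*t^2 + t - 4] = 12*t^2 - 16*t + 1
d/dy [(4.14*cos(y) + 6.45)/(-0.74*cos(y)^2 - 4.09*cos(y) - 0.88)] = (3.0636*sin(y)^2 - 9.546*cos(y) - 25.8009)*sin(y)/(0.74*cos(y)^2 + 4.09*cos(y) + 0.88)^2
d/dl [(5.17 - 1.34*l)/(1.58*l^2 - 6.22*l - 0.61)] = (2.1172*l^2 - 16.3372*l + 32.9748)/(2.4964*l^4 - 19.6552*l^3 + 36.7608*l^2 + 7.5884*l + 0.3721)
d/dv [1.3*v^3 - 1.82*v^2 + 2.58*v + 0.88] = 3.9*v^2 - 3.64*v + 2.58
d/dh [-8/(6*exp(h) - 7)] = 48*exp(h)/(6*exp(h) - 7)^2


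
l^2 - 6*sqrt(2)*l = l*(l - 6*sqrt(2))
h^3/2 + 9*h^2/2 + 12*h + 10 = (h/2 + 1)*(h + 2)*(h + 5)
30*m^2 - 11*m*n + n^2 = (-6*m + n)*(-5*m + n)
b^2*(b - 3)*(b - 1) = b^4 - 4*b^3 + 3*b^2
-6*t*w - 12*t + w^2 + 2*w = (-6*t + w)*(w + 2)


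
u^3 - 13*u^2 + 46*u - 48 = (u - 8)*(u - 3)*(u - 2)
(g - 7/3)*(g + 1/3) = g^2 - 2*g - 7/9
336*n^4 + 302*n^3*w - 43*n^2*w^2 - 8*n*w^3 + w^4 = (-8*n + w)*(-7*n + w)*(n + w)*(6*n + w)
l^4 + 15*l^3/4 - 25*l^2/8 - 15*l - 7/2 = (l - 2)*(l + 1/4)*(l + 2)*(l + 7/2)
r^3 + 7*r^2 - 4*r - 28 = (r - 2)*(r + 2)*(r + 7)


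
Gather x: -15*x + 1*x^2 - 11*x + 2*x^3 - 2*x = 2*x^3 + x^2 - 28*x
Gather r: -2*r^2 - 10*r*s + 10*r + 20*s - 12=-2*r^2 + r*(10 - 10*s) + 20*s - 12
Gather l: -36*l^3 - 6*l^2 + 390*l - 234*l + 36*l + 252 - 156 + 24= -36*l^3 - 6*l^2 + 192*l + 120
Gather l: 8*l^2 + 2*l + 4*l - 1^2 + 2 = 8*l^2 + 6*l + 1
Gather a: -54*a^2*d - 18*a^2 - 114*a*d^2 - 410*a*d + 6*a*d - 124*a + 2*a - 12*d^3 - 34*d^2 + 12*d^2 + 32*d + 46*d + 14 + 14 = a^2*(-54*d - 18) + a*(-114*d^2 - 404*d - 122) - 12*d^3 - 22*d^2 + 78*d + 28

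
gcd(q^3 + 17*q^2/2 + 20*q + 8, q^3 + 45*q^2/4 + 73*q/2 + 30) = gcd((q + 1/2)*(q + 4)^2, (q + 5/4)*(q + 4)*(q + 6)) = q + 4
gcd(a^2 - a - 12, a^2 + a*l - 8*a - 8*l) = 1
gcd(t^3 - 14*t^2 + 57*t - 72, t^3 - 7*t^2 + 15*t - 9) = t^2 - 6*t + 9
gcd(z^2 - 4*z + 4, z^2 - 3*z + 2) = z - 2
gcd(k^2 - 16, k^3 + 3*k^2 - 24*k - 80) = k + 4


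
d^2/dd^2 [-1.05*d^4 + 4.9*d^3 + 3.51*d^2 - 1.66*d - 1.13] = -12.6*d^2 + 29.4*d + 7.02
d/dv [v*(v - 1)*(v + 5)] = 3*v^2 + 8*v - 5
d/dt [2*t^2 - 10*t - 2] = 4*t - 10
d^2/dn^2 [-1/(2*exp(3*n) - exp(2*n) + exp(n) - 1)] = (-2*(6*exp(2*n) - 2*exp(n) + 1)^2*exp(n) + (18*exp(2*n) - 4*exp(n) + 1)*(2*exp(3*n) - exp(2*n) + exp(n) - 1))*exp(n)/(2*exp(3*n) - exp(2*n) + exp(n) - 1)^3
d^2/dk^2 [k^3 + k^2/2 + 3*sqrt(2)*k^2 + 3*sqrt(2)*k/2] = 6*k + 1 + 6*sqrt(2)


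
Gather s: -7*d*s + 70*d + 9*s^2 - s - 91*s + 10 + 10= 70*d + 9*s^2 + s*(-7*d - 92) + 20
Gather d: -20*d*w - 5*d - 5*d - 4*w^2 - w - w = d*(-20*w - 10) - 4*w^2 - 2*w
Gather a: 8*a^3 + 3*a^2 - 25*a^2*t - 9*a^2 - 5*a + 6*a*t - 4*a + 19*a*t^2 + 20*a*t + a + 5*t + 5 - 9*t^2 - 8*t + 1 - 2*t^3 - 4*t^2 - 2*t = 8*a^3 + a^2*(-25*t - 6) + a*(19*t^2 + 26*t - 8) - 2*t^3 - 13*t^2 - 5*t + 6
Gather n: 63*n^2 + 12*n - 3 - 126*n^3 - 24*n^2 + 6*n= -126*n^3 + 39*n^2 + 18*n - 3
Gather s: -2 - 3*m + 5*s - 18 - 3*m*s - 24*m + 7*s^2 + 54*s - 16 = -27*m + 7*s^2 + s*(59 - 3*m) - 36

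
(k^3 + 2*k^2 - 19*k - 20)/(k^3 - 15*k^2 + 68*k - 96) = (k^2 + 6*k + 5)/(k^2 - 11*k + 24)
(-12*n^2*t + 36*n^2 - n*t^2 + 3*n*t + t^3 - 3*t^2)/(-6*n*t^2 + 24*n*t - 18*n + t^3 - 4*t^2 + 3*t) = (-12*n^2 - n*t + t^2)/(-6*n*t + 6*n + t^2 - t)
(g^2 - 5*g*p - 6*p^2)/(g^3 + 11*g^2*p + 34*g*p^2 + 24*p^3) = (g - 6*p)/(g^2 + 10*g*p + 24*p^2)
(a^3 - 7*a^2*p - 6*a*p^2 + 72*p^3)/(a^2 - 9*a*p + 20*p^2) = (-a^2 + 3*a*p + 18*p^2)/(-a + 5*p)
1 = 1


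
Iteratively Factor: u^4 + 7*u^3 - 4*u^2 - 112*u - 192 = (u + 4)*(u^3 + 3*u^2 - 16*u - 48) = (u + 3)*(u + 4)*(u^2 - 16) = (u + 3)*(u + 4)^2*(u - 4)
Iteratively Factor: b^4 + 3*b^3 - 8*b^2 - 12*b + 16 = (b - 1)*(b^3 + 4*b^2 - 4*b - 16) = (b - 2)*(b - 1)*(b^2 + 6*b + 8) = (b - 2)*(b - 1)*(b + 4)*(b + 2)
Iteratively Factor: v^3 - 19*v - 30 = (v - 5)*(v^2 + 5*v + 6) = (v - 5)*(v + 2)*(v + 3)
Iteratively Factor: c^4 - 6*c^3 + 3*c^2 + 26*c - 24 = (c + 2)*(c^3 - 8*c^2 + 19*c - 12) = (c - 4)*(c + 2)*(c^2 - 4*c + 3) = (c - 4)*(c - 3)*(c + 2)*(c - 1)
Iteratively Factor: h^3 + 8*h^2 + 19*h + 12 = (h + 4)*(h^2 + 4*h + 3) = (h + 3)*(h + 4)*(h + 1)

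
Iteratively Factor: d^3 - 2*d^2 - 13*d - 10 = (d - 5)*(d^2 + 3*d + 2) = (d - 5)*(d + 1)*(d + 2)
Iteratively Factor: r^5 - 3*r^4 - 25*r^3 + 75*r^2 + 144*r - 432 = (r + 3)*(r^4 - 6*r^3 - 7*r^2 + 96*r - 144) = (r - 4)*(r + 3)*(r^3 - 2*r^2 - 15*r + 36) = (r - 4)*(r - 3)*(r + 3)*(r^2 + r - 12) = (r - 4)*(r - 3)*(r + 3)*(r + 4)*(r - 3)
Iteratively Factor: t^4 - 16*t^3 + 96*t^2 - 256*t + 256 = (t - 4)*(t^3 - 12*t^2 + 48*t - 64) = (t - 4)^2*(t^2 - 8*t + 16) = (t - 4)^3*(t - 4)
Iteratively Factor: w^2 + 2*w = (w)*(w + 2)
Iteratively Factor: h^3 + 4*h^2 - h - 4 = (h - 1)*(h^2 + 5*h + 4) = (h - 1)*(h + 4)*(h + 1)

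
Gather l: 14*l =14*l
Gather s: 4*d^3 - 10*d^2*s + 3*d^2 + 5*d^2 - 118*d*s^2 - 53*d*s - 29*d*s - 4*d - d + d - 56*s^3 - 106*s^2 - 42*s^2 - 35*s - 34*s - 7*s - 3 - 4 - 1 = 4*d^3 + 8*d^2 - 4*d - 56*s^3 + s^2*(-118*d - 148) + s*(-10*d^2 - 82*d - 76) - 8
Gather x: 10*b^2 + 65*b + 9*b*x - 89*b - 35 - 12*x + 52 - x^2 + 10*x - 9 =10*b^2 - 24*b - x^2 + x*(9*b - 2) + 8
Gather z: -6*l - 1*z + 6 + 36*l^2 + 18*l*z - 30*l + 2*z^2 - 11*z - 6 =36*l^2 - 36*l + 2*z^2 + z*(18*l - 12)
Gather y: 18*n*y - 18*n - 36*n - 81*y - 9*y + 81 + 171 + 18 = -54*n + y*(18*n - 90) + 270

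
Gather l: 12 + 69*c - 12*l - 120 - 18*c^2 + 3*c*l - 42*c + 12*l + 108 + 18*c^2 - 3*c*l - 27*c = 0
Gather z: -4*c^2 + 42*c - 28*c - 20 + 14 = -4*c^2 + 14*c - 6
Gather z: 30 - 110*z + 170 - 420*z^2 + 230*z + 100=-420*z^2 + 120*z + 300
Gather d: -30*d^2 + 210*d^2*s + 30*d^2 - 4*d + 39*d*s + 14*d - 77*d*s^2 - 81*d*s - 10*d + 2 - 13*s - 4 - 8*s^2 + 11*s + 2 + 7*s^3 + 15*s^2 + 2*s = 210*d^2*s + d*(-77*s^2 - 42*s) + 7*s^3 + 7*s^2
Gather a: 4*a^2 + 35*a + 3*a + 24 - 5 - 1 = 4*a^2 + 38*a + 18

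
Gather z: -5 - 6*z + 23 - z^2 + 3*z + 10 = -z^2 - 3*z + 28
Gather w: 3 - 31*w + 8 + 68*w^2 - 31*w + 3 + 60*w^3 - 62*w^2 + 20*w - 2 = 60*w^3 + 6*w^2 - 42*w + 12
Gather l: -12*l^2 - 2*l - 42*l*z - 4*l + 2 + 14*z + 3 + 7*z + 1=-12*l^2 + l*(-42*z - 6) + 21*z + 6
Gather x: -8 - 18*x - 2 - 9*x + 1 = -27*x - 9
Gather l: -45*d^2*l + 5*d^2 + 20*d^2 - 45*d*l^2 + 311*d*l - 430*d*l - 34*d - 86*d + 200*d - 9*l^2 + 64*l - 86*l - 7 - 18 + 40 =25*d^2 + 80*d + l^2*(-45*d - 9) + l*(-45*d^2 - 119*d - 22) + 15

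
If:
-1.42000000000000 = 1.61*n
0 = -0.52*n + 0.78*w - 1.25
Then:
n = -0.88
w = 1.01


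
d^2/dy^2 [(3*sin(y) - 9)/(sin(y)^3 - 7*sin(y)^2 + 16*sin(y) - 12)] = 6*(-2*sin(y) + cos(2*y) + 2)/(sin(y) - 2)^4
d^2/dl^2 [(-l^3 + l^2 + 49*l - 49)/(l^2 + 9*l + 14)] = -54/(l^3 + 6*l^2 + 12*l + 8)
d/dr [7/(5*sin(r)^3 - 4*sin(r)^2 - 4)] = 7*(8 - 15*sin(r))*sin(r)*cos(r)/(-5*sin(r)^3 + 4*sin(r)^2 + 4)^2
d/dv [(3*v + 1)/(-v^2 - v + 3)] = (-3*v^2 - 3*v + (2*v + 1)*(3*v + 1) + 9)/(v^2 + v - 3)^2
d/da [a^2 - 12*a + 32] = 2*a - 12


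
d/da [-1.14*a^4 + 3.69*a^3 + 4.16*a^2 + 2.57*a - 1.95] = -4.56*a^3 + 11.07*a^2 + 8.32*a + 2.57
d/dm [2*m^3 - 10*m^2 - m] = 6*m^2 - 20*m - 1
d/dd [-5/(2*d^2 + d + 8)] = 5*(4*d + 1)/(2*d^2 + d + 8)^2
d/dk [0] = 0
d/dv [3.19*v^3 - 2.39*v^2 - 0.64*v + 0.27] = 9.57*v^2 - 4.78*v - 0.64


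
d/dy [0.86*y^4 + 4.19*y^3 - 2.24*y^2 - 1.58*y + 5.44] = 3.44*y^3 + 12.57*y^2 - 4.48*y - 1.58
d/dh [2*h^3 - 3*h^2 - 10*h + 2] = 6*h^2 - 6*h - 10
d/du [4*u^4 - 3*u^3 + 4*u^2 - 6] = u*(16*u^2 - 9*u + 8)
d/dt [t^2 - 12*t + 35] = 2*t - 12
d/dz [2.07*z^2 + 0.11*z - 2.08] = 4.14*z + 0.11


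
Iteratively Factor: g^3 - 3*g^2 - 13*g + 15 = (g - 5)*(g^2 + 2*g - 3) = (g - 5)*(g + 3)*(g - 1)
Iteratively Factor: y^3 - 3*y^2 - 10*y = (y - 5)*(y^2 + 2*y) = y*(y - 5)*(y + 2)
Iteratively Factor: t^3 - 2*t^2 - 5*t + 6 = (t + 2)*(t^2 - 4*t + 3) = (t - 3)*(t + 2)*(t - 1)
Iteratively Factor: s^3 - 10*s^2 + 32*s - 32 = (s - 4)*(s^2 - 6*s + 8) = (s - 4)*(s - 2)*(s - 4)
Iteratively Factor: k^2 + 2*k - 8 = (k - 2)*(k + 4)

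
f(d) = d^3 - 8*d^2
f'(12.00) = 240.00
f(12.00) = 576.00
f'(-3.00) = 75.00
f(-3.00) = -99.00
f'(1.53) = -17.46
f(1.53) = -15.15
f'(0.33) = -4.95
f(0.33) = -0.84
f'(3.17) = -20.57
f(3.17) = -48.54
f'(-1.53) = 31.50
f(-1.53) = -22.31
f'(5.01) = -4.86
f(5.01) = -75.05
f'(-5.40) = 173.88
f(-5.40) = -390.74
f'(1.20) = -14.88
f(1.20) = -9.79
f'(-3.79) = 103.73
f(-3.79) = -169.35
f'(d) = 3*d^2 - 16*d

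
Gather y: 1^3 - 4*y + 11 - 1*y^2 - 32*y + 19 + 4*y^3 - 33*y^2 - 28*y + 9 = 4*y^3 - 34*y^2 - 64*y + 40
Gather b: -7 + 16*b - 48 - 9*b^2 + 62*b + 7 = -9*b^2 + 78*b - 48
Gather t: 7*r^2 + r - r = 7*r^2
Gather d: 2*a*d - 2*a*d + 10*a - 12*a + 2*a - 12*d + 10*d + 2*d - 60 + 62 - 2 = 0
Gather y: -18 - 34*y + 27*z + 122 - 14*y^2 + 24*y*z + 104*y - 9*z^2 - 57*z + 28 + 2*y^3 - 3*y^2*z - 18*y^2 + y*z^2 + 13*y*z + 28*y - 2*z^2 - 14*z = 2*y^3 + y^2*(-3*z - 32) + y*(z^2 + 37*z + 98) - 11*z^2 - 44*z + 132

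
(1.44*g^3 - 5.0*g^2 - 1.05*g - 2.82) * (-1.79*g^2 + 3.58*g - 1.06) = -2.5776*g^5 + 14.1052*g^4 - 17.5469*g^3 + 6.5888*g^2 - 8.9826*g + 2.9892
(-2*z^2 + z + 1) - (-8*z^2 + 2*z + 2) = 6*z^2 - z - 1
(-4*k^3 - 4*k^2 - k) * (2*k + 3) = -8*k^4 - 20*k^3 - 14*k^2 - 3*k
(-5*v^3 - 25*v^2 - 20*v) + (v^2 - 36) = -5*v^3 - 24*v^2 - 20*v - 36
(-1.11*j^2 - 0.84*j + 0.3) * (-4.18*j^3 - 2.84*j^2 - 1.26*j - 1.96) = 4.6398*j^5 + 6.6636*j^4 + 2.5302*j^3 + 2.382*j^2 + 1.2684*j - 0.588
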